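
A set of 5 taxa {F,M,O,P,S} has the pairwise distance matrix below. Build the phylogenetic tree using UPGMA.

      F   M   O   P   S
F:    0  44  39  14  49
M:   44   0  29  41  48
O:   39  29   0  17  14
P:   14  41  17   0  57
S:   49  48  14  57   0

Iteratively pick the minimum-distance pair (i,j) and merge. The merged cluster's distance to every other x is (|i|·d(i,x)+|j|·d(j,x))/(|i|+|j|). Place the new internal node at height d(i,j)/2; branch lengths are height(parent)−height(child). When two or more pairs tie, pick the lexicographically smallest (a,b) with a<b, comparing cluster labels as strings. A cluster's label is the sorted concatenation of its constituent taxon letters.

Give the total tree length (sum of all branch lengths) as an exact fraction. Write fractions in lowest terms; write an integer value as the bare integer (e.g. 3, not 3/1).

893/12

1. join F+P (d=14) ⇒ FP; edges |F|=7, |P|=7
  updated: d(FP,M)=85/2, d(FP,O)=28, d(FP,S)=53
2. join O+S (d=14) ⇒ OS; edges |O|=7, |S|=7
  updated: d(FP,OS)=81/2, d(M,OS)=77/2
3. join M+OS (d=77/2) ⇒ MOS; edges |M|=77/4, |OS|=49/4
  updated: d(FP,MOS)=247/6
4. join FP+MOS (d=247/6) ⇒ FMOPS; edges |FP|=163/12, |MOS|=4/3
final tree: ((F:7,P:7):163/12,(M:77/4,(O:7,S:7):49/4):4/3)
total length: 893/12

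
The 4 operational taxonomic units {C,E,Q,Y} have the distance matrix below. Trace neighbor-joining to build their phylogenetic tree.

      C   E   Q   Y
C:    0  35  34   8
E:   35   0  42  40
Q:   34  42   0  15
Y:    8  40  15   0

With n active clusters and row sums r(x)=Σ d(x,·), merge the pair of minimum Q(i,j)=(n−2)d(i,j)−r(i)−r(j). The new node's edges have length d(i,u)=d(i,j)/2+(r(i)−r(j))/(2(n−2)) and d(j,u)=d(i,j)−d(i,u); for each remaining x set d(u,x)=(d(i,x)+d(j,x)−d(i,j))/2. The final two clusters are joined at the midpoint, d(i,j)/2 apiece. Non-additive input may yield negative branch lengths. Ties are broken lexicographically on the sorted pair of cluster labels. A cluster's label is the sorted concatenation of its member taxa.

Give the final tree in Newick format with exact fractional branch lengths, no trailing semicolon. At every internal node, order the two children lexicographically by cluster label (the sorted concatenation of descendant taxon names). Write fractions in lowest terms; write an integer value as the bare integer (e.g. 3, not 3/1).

(((C:15/2,E:55/2):6,Q:29/2):1/4,Y:1/4)

iteration 1: select C,E (d=35, Q=-124); attach at lengths (15/2, 55/2); label the merged cluster CE
  updated: d(CE,Q)=41/2, d(CE,Y)=13/2
iteration 2: select CE,Q (d=41/2, Q=-42); attach at lengths (6, 29/2); label the merged cluster CEQ
  updated: d(CEQ,Y)=1/2
iteration 3: select CEQ,Y (d=1/2); attach at lengths (1/4, 1/4); label the merged cluster CEQY
final tree: (((C:15/2,E:55/2):6,Q:29/2):1/4,Y:1/4)
total length: 56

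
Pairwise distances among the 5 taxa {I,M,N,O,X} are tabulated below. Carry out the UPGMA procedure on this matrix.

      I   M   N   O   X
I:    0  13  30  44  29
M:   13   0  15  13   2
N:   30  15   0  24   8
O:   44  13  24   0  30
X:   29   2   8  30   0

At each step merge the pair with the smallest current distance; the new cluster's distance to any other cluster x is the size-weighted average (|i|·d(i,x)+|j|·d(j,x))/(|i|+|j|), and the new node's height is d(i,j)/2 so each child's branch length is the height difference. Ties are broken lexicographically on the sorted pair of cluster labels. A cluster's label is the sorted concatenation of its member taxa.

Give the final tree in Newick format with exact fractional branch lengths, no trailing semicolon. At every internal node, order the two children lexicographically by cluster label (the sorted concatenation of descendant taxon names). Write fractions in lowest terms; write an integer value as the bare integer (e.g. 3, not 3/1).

(I:29/2,(((M:1,X:1):19/4,N:23/4):65/12,O:67/6):10/3)

iteration 1: select M,X (d=2); attach at lengths (1, 1); label the merged cluster MX
  updated: d(I,MX)=21, d(MX,N)=23/2, d(MX,O)=43/2
iteration 2: select MX,N (d=23/2); attach at lengths (19/4, 23/4); label the merged cluster MNX
  updated: d(I,MNX)=24, d(MNX,O)=67/3
iteration 3: select MNX,O (d=67/3); attach at lengths (65/12, 67/6); label the merged cluster MNOX
  updated: d(I,MNOX)=29
iteration 4: select I,MNOX (d=29); attach at lengths (29/2, 10/3); label the merged cluster IMNOX
final tree: (I:29/2,(((M:1,X:1):19/4,N:23/4):65/12,O:67/6):10/3)
total length: 563/12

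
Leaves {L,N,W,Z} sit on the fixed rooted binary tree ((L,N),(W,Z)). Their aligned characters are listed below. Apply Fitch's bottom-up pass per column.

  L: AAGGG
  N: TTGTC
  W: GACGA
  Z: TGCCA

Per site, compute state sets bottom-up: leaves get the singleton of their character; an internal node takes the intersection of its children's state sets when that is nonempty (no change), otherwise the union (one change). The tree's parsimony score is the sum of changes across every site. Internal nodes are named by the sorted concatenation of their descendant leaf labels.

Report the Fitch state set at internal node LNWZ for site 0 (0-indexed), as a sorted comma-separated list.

[col 0] LN: children L:{A}, N:{T} ∪→ {A,T}; cost 1
[col 0] WZ: children W:{G}, Z:{T} ∪→ {G,T}; cost 1
[col 0] LNWZ: children LN:{A,T}, WZ:{G,T} ∩→ {T}; cost 0
[col 1] LN: children L:{A}, N:{T} ∪→ {A,T}; cost 1
[col 1] WZ: children W:{A}, Z:{G} ∪→ {A,G}; cost 1
[col 1] LNWZ: children LN:{A,T}, WZ:{A,G} ∩→ {A}; cost 0
[col 2] LN: children L:{G}, N:{G} ∩→ {G}; cost 0
[col 2] WZ: children W:{C}, Z:{C} ∩→ {C}; cost 0
[col 2] LNWZ: children LN:{G}, WZ:{C} ∪→ {C,G}; cost 1
[col 3] LN: children L:{G}, N:{T} ∪→ {G,T}; cost 1
[col 3] WZ: children W:{G}, Z:{C} ∪→ {C,G}; cost 1
[col 3] LNWZ: children LN:{G,T}, WZ:{C,G} ∩→ {G}; cost 0
[col 4] LN: children L:{G}, N:{C} ∪→ {C,G}; cost 1
[col 4] WZ: children W:{A}, Z:{A} ∩→ {A}; cost 0
[col 4] LNWZ: children LN:{C,G}, WZ:{A} ∪→ {A,C,G}; cost 1
per-site changes: [2, 2, 1, 2, 2]; total = 9

T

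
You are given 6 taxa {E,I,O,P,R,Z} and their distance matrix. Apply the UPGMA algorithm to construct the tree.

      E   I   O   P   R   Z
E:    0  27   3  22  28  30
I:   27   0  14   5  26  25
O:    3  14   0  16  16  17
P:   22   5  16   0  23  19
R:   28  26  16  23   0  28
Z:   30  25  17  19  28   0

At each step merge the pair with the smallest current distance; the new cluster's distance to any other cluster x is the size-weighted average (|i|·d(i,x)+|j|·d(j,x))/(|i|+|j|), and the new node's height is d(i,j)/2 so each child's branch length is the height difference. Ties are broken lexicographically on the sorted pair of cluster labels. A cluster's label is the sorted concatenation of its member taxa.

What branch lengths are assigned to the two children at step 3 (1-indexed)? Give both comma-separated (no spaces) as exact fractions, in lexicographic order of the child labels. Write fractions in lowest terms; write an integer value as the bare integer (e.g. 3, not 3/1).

67/8,59/8

1. join E+O (d=3) ⇒ EO; edges |E|=3/2, |O|=3/2
  updated: d(EO,I)=41/2, d(EO,P)=19, d(EO,R)=22, d(EO,Z)=47/2
2. join I+P (d=5) ⇒ IP; edges |I|=5/2, |P|=5/2
  updated: d(EO,IP)=79/4, d(IP,R)=49/2, d(IP,Z)=22
3. join EO+IP (d=79/4) ⇒ EIOP; edges |EO|=67/8, |IP|=59/8
  updated: d(EIOP,R)=93/4, d(EIOP,Z)=91/4
4. join EIOP+Z (d=91/4) ⇒ EIOPZ; edges |EIOP|=3/2, |Z|=91/8
  updated: d(EIOPZ,R)=121/5
5. join EIOPZ+R (d=121/5) ⇒ EIOPRZ; edges |EIOPZ|=29/40, |R|=121/10
final tree: ((((E:3/2,O:3/2):67/8,(I:5/2,P:5/2):59/8):3/2,Z:91/8):29/40,R:121/10)
total length: 989/20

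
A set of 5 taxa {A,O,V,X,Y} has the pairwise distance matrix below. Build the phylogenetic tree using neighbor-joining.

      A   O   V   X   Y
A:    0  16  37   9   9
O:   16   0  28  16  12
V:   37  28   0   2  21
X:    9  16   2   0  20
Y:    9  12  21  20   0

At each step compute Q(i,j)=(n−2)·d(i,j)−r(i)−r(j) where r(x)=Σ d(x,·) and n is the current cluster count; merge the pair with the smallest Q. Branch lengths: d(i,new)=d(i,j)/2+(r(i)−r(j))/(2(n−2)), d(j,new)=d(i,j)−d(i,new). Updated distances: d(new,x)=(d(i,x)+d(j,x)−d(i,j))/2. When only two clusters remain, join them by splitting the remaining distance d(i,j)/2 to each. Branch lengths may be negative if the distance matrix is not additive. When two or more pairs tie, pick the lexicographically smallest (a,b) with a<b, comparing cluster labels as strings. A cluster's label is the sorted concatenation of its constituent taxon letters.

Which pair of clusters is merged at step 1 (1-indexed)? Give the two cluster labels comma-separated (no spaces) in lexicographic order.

V,X

iteration 1: select V,X (d=2, Q=-129); attach at lengths (47/6, -35/6); label the merged cluster VX
  updated: d(A,VX)=22, d(O,VX)=21, d(VX,Y)=39/2
iteration 2: select A,Y (d=9, Q=-139/2); attach at lengths (49/8, 23/8); label the merged cluster AY
  updated: d(AY,O)=19/2, d(AY,VX)=65/4
iteration 3: select AY,O (d=19/2, Q=-187/4); attach at lengths (19/8, 57/8); label the merged cluster AOY
  updated: d(AOY,VX)=111/8
iteration 4: select AOY,VX (d=111/8); attach at lengths (111/16, 111/16); label the merged cluster AOVXY
final tree: (((A:49/8,Y:23/8):19/8,O:57/8):111/16,(V:47/6,X:-35/6):111/16)
total length: 275/8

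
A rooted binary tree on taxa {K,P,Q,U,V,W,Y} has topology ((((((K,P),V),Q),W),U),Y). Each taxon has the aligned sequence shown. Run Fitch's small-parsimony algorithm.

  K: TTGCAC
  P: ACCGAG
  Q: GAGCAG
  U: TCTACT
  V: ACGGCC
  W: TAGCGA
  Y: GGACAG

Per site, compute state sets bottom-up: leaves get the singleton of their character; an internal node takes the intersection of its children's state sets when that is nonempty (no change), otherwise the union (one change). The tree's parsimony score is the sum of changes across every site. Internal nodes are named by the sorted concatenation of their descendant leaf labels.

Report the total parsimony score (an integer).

21

KP@0: {T} ∪ {A} = {A,T} (union, +1)
KPV@0: {A,T} ∩ {A} = {A} (intersection, +0)
KPQV@0: {A} ∪ {G} = {A,G} (union, +1)
KPQVW@0: {A,G} ∪ {T} = {A,G,T} (union, +1)
KPQUVW@0: {A,G,T} ∩ {T} = {T} (intersection, +0)
KPQUVWY@0: {T} ∪ {G} = {G,T} (union, +1)
KP@1: {T} ∪ {C} = {C,T} (union, +1)
KPV@1: {C,T} ∩ {C} = {C} (intersection, +0)
KPQV@1: {C} ∪ {A} = {A,C} (union, +1)
KPQVW@1: {A,C} ∩ {A} = {A} (intersection, +0)
KPQUVW@1: {A} ∪ {C} = {A,C} (union, +1)
KPQUVWY@1: {A,C} ∪ {G} = {A,C,G} (union, +1)
KP@2: {G} ∪ {C} = {C,G} (union, +1)
KPV@2: {C,G} ∩ {G} = {G} (intersection, +0)
KPQV@2: {G} ∩ {G} = {G} (intersection, +0)
KPQVW@2: {G} ∩ {G} = {G} (intersection, +0)
KPQUVW@2: {G} ∪ {T} = {G,T} (union, +1)
KPQUVWY@2: {G,T} ∪ {A} = {A,G,T} (union, +1)
KP@3: {C} ∪ {G} = {C,G} (union, +1)
KPV@3: {C,G} ∩ {G} = {G} (intersection, +0)
KPQV@3: {G} ∪ {C} = {C,G} (union, +1)
KPQVW@3: {C,G} ∩ {C} = {C} (intersection, +0)
KPQUVW@3: {C} ∪ {A} = {A,C} (union, +1)
KPQUVWY@3: {A,C} ∩ {C} = {C} (intersection, +0)
KP@4: {A} ∩ {A} = {A} (intersection, +0)
KPV@4: {A} ∪ {C} = {A,C} (union, +1)
KPQV@4: {A,C} ∩ {A} = {A} (intersection, +0)
KPQVW@4: {A} ∪ {G} = {A,G} (union, +1)
KPQUVW@4: {A,G} ∪ {C} = {A,C,G} (union, +1)
KPQUVWY@4: {A,C,G} ∩ {A} = {A} (intersection, +0)
KP@5: {C} ∪ {G} = {C,G} (union, +1)
KPV@5: {C,G} ∩ {C} = {C} (intersection, +0)
KPQV@5: {C} ∪ {G} = {C,G} (union, +1)
KPQVW@5: {C,G} ∪ {A} = {A,C,G} (union, +1)
KPQUVW@5: {A,C,G} ∪ {T} = {A,C,G,T} (union, +1)
KPQUVWY@5: {A,C,G,T} ∩ {G} = {G} (intersection, +0)
per-site changes: [4, 4, 3, 3, 3, 4]; total = 21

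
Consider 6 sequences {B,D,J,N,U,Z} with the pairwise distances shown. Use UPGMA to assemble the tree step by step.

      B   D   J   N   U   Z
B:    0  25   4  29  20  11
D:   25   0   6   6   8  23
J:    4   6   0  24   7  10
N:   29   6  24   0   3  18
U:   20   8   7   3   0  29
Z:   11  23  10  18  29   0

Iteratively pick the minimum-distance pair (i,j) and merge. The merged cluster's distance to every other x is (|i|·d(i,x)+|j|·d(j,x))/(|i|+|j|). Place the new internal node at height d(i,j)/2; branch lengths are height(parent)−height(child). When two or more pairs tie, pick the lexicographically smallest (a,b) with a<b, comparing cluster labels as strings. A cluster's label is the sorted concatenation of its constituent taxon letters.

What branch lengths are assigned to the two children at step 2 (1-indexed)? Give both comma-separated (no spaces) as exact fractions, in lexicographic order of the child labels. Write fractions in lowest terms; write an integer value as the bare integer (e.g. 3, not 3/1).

2,2

step 1: merge (N,U) at d=3; branch lengths N→3/2, U→3/2; new cluster NU
  updated: d(B,NU)=49/2, d(D,NU)=7, d(J,NU)=31/2, d(NU,Z)=47/2
step 2: merge (B,J) at d=4; branch lengths B→2, J→2; new cluster BJ
  updated: d(BJ,D)=31/2, d(BJ,NU)=20, d(BJ,Z)=21/2
step 3: merge (D,NU) at d=7; branch lengths D→7/2, NU→2; new cluster DNU
  updated: d(BJ,DNU)=37/2, d(DNU,Z)=70/3
step 4: merge (BJ,Z) at d=21/2; branch lengths BJ→13/4, Z→21/4; new cluster BJZ
  updated: d(BJZ,DNU)=181/9
step 5: merge (BJZ,DNU) at d=181/9; branch lengths BJZ→173/36, DNU→59/9; new cluster BDJNUZ
final tree: (((B:2,J:2):13/4,Z:21/4):173/36,(D:7/2,(N:3/2,U:3/2):2):59/9)
total length: 1165/36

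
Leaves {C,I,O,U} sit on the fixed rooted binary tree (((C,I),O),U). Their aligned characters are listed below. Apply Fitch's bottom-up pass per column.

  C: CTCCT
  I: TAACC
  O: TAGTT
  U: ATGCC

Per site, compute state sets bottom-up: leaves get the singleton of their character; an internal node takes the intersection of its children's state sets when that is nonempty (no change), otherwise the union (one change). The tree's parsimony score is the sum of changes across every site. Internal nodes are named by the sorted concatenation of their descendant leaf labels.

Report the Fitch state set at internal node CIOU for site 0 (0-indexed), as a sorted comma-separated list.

A,T

site 0, node CI: C={C} ∪ I={T} → {C,T} (+1)
site 0, node CIO: CI={C,T} ∩ O={T} → {T} (+0)
site 0, node CIOU: CIO={T} ∪ U={A} → {A,T} (+1)
site 1, node CI: C={T} ∪ I={A} → {A,T} (+1)
site 1, node CIO: CI={A,T} ∩ O={A} → {A} (+0)
site 1, node CIOU: CIO={A} ∪ U={T} → {A,T} (+1)
site 2, node CI: C={C} ∪ I={A} → {A,C} (+1)
site 2, node CIO: CI={A,C} ∪ O={G} → {A,C,G} (+1)
site 2, node CIOU: CIO={A,C,G} ∩ U={G} → {G} (+0)
site 3, node CI: C={C} ∩ I={C} → {C} (+0)
site 3, node CIO: CI={C} ∪ O={T} → {C,T} (+1)
site 3, node CIOU: CIO={C,T} ∩ U={C} → {C} (+0)
site 4, node CI: C={T} ∪ I={C} → {C,T} (+1)
site 4, node CIO: CI={C,T} ∩ O={T} → {T} (+0)
site 4, node CIOU: CIO={T} ∪ U={C} → {C,T} (+1)
per-site changes: [2, 2, 2, 1, 2]; total = 9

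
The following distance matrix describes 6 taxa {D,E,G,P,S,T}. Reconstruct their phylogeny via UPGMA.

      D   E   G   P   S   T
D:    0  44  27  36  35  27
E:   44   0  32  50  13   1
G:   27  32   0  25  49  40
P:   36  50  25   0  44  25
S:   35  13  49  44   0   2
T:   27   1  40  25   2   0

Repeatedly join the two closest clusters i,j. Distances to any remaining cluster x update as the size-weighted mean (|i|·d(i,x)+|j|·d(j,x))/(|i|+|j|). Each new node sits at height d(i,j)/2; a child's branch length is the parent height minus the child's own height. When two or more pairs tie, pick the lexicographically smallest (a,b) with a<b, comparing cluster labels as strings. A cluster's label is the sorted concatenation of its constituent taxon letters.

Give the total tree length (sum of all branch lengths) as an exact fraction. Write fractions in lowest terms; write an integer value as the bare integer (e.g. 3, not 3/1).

1277/18

1. join E+T (d=1) ⇒ ET; edges |E|=1/2, |T|=1/2
  updated: d(D,ET)=71/2, d(ET,G)=36, d(ET,P)=75/2, d(ET,S)=15/2
2. join ET+S (d=15/2) ⇒ EST; edges |ET|=13/4, |S|=15/4
  updated: d(D,EST)=106/3, d(EST,G)=121/3, d(EST,P)=119/3
3. join G+P (d=25) ⇒ GP; edges |G|=25/2, |P|=25/2
  updated: d(D,GP)=63/2, d(EST,GP)=40
4. join D+GP (d=63/2) ⇒ DGP; edges |D|=63/4, |GP|=13/4
  updated: d(DGP,EST)=346/9
5. join DGP+EST (d=346/9) ⇒ DEGPST; edges |DGP|=125/36, |EST|=557/36
final tree: ((D:63/4,(G:25/2,P:25/2):13/4):125/36,((E:1/2,T:1/2):13/4,S:15/4):557/36)
total length: 1277/18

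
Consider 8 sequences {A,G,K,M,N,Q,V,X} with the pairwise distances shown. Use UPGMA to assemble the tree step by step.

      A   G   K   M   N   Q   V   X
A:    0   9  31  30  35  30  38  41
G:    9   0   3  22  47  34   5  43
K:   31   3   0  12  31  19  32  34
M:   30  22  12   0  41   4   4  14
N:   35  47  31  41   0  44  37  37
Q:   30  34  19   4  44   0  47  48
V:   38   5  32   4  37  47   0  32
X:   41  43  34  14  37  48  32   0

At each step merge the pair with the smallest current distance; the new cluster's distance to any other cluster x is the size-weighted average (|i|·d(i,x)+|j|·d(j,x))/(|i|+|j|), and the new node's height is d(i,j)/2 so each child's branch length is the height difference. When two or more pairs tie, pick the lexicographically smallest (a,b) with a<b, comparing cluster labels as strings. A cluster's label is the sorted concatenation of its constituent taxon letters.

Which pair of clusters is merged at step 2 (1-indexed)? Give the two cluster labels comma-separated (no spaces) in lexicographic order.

M,Q

1. join G+K (d=3) ⇒ GK; edges |G|=3/2, |K|=3/2
  updated: d(A,GK)=20, d(GK,M)=17, d(GK,N)=39, d(GK,Q)=53/2, d(GK,V)=37/2, d(GK,X)=77/2
2. join M+Q (d=4) ⇒ MQ; edges |M|=2, |Q|=2
  updated: d(A,MQ)=30, d(GK,MQ)=87/4, d(MQ,N)=85/2, d(MQ,V)=51/2, d(MQ,X)=31
3. join GK+V (d=37/2) ⇒ GKV; edges |GK|=31/4, |V|=37/4
  updated: d(A,GKV)=26, d(GKV,MQ)=23, d(GKV,N)=115/3, d(GKV,X)=109/3
4. join GKV+MQ (d=23) ⇒ GKMQV; edges |GKV|=9/4, |MQ|=19/2
  updated: d(A,GKMQV)=138/5, d(GKMQV,N)=40, d(GKMQV,X)=171/5
5. join A+GKMQV (d=138/5) ⇒ AGKMQV; edges |A|=69/5, |GKMQV|=23/10
  updated: d(AGKMQV,N)=235/6, d(AGKMQV,X)=106/3
6. join AGKMQV+X (d=106/3) ⇒ AGKMQVX; edges |AGKMQV|=58/15, |X|=53/3
  updated: d(AGKMQVX,N)=272/7
7. join AGKMQVX+N (d=272/7) ⇒ AGKMNQVX; edges |AGKMQVX|=37/21, |N|=136/7
final tree: (((A:69/5,(((G:3/2,K:3/2):31/4,V:37/4):9/4,(M:2,Q:2):19/2):23/10):58/15,X:53/3):37/21,N:136/7)
total length: 39721/420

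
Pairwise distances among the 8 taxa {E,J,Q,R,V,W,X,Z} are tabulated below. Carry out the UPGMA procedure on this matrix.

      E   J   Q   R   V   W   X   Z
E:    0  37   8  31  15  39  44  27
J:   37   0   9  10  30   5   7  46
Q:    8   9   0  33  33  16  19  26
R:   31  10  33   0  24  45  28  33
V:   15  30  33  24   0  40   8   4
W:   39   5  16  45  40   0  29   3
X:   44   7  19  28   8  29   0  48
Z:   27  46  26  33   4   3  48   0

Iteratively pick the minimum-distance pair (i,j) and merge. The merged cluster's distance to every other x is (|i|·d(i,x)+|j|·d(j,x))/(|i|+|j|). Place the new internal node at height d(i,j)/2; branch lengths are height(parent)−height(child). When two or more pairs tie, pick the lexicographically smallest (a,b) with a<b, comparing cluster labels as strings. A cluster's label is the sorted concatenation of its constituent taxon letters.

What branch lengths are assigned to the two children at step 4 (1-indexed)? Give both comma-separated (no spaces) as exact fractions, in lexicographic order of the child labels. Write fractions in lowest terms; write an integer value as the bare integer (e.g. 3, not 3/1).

iteration 1: select W,Z (d=3); attach at lengths (3/2, 3/2); label the merged cluster WZ
  updated: d(E,WZ)=33, d(J,WZ)=51/2, d(Q,WZ)=21, d(R,WZ)=39, d(V,WZ)=22, d(WZ,X)=77/2
iteration 2: select J,X (d=7); attach at lengths (7/2, 7/2); label the merged cluster JX
  updated: d(E,JX)=81/2, d(JX,Q)=14, d(JX,R)=19, d(JX,V)=19, d(JX,WZ)=32
iteration 3: select E,Q (d=8); attach at lengths (4, 4); label the merged cluster EQ
  updated: d(EQ,JX)=109/4, d(EQ,R)=32, d(EQ,V)=24, d(EQ,WZ)=27
iteration 4: select JX,R (d=19); attach at lengths (6, 19/2); label the merged cluster JRX
  updated: d(EQ,JRX)=173/6, d(JRX,V)=62/3, d(JRX,WZ)=103/3
iteration 5: select JRX,V (d=62/3); attach at lengths (5/6, 31/3); label the merged cluster JRVX
  updated: d(EQ,JRVX)=221/8, d(JRVX,WZ)=125/4
iteration 6: select EQ,WZ (d=27); attach at lengths (19/2, 12); label the merged cluster EQWZ
  updated: d(EQWZ,JRVX)=471/16
iteration 7: select EQWZ,JRVX (d=471/16); attach at lengths (39/32, 421/96); label the merged cluster EJQRVWXZ
final tree: (((E:4,Q:4):19/2,(W:3/2,Z:3/2):12):39/32,(((J:7/2,X:7/2):6,R:19/2):5/6,V:31/3):421/96)
total length: 3445/48

6,19/2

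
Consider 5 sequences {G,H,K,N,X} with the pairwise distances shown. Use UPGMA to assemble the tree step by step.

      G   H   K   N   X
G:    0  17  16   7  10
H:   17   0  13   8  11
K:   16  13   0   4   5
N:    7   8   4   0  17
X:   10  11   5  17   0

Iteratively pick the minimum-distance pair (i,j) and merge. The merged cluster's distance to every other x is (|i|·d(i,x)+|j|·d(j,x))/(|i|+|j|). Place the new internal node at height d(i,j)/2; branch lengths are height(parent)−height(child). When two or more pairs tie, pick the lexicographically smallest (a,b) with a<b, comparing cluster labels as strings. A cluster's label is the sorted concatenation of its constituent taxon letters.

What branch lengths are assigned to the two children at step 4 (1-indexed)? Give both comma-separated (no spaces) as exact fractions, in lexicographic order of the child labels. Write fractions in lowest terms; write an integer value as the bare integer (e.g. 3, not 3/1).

1. join K+N (d=4) ⇒ KN; edges |K|=2, |N|=2
  updated: d(G,KN)=23/2, d(H,KN)=21/2, d(KN,X)=11
2. join G+X (d=10) ⇒ GX; edges |G|=5, |X|=5
  updated: d(GX,H)=14, d(GX,KN)=45/4
3. join H+KN (d=21/2) ⇒ HKN; edges |H|=21/4, |KN|=13/4
  updated: d(GX,HKN)=73/6
4. join GX+HKN (d=73/6) ⇒ GHKNX; edges |GX|=13/12, |HKN|=5/6
final tree: ((G:5,X:5):13/12,(H:21/4,(K:2,N:2):13/4):5/6)
total length: 293/12

13/12,5/6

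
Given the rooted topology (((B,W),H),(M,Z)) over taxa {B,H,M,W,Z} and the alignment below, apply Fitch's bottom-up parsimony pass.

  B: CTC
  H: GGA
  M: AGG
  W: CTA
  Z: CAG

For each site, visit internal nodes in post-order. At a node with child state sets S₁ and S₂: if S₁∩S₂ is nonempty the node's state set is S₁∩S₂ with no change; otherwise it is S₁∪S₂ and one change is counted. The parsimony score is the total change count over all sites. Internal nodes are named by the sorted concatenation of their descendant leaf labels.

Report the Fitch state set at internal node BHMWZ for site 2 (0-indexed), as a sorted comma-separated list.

site 0, node BW: B={C} ∩ W={C} → {C} (+0)
site 0, node BHW: BW={C} ∪ H={G} → {C,G} (+1)
site 0, node MZ: M={A} ∪ Z={C} → {A,C} (+1)
site 0, node BHMWZ: BHW={C,G} ∩ MZ={A,C} → {C} (+0)
site 1, node BW: B={T} ∩ W={T} → {T} (+0)
site 1, node BHW: BW={T} ∪ H={G} → {G,T} (+1)
site 1, node MZ: M={G} ∪ Z={A} → {A,G} (+1)
site 1, node BHMWZ: BHW={G,T} ∩ MZ={A,G} → {G} (+0)
site 2, node BW: B={C} ∪ W={A} → {A,C} (+1)
site 2, node BHW: BW={A,C} ∩ H={A} → {A} (+0)
site 2, node MZ: M={G} ∩ Z={G} → {G} (+0)
site 2, node BHMWZ: BHW={A} ∪ MZ={G} → {A,G} (+1)
per-site changes: [2, 2, 2]; total = 6

A,G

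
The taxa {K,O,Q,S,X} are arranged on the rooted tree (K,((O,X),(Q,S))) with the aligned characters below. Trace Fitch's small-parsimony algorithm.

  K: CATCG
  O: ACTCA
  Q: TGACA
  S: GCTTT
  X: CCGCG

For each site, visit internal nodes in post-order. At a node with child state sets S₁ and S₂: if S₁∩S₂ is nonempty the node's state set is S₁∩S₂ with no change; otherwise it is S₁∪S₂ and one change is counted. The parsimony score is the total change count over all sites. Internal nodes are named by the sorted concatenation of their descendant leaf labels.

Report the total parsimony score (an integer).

[col 0] OX: children O:{A}, X:{C} ∪→ {A,C}; cost 1
[col 0] QS: children Q:{T}, S:{G} ∪→ {G,T}; cost 1
[col 0] OQSX: children OX:{A,C}, QS:{G,T} ∪→ {A,C,G,T}; cost 1
[col 0] KOQSX: children K:{C}, OQSX:{A,C,G,T} ∩→ {C}; cost 0
[col 1] OX: children O:{C}, X:{C} ∩→ {C}; cost 0
[col 1] QS: children Q:{G}, S:{C} ∪→ {C,G}; cost 1
[col 1] OQSX: children OX:{C}, QS:{C,G} ∩→ {C}; cost 0
[col 1] KOQSX: children K:{A}, OQSX:{C} ∪→ {A,C}; cost 1
[col 2] OX: children O:{T}, X:{G} ∪→ {G,T}; cost 1
[col 2] QS: children Q:{A}, S:{T} ∪→ {A,T}; cost 1
[col 2] OQSX: children OX:{G,T}, QS:{A,T} ∩→ {T}; cost 0
[col 2] KOQSX: children K:{T}, OQSX:{T} ∩→ {T}; cost 0
[col 3] OX: children O:{C}, X:{C} ∩→ {C}; cost 0
[col 3] QS: children Q:{C}, S:{T} ∪→ {C,T}; cost 1
[col 3] OQSX: children OX:{C}, QS:{C,T} ∩→ {C}; cost 0
[col 3] KOQSX: children K:{C}, OQSX:{C} ∩→ {C}; cost 0
[col 4] OX: children O:{A}, X:{G} ∪→ {A,G}; cost 1
[col 4] QS: children Q:{A}, S:{T} ∪→ {A,T}; cost 1
[col 4] OQSX: children OX:{A,G}, QS:{A,T} ∩→ {A}; cost 0
[col 4] KOQSX: children K:{G}, OQSX:{A} ∪→ {A,G}; cost 1
per-site changes: [3, 2, 2, 1, 3]; total = 11

11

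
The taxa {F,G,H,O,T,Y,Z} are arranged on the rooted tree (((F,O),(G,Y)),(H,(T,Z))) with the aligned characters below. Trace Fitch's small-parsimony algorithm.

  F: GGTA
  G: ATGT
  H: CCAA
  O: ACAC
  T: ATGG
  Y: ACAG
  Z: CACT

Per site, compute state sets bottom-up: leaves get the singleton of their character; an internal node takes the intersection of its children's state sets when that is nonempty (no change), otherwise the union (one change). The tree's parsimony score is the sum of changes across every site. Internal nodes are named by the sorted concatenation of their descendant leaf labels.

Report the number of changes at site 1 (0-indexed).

4

site 0, node FO: F={G} ∪ O={A} → {A,G} (+1)
site 0, node GY: G={A} ∩ Y={A} → {A} (+0)
site 0, node FGOY: FO={A,G} ∩ GY={A} → {A} (+0)
site 0, node TZ: T={A} ∪ Z={C} → {A,C} (+1)
site 0, node HTZ: H={C} ∩ TZ={A,C} → {C} (+0)
site 0, node FGHOTYZ: FGOY={A} ∪ HTZ={C} → {A,C} (+1)
site 1, node FO: F={G} ∪ O={C} → {C,G} (+1)
site 1, node GY: G={T} ∪ Y={C} → {C,T} (+1)
site 1, node FGOY: FO={C,G} ∩ GY={C,T} → {C} (+0)
site 1, node TZ: T={T} ∪ Z={A} → {A,T} (+1)
site 1, node HTZ: H={C} ∪ TZ={A,T} → {A,C,T} (+1)
site 1, node FGHOTYZ: FGOY={C} ∩ HTZ={A,C,T} → {C} (+0)
site 2, node FO: F={T} ∪ O={A} → {A,T} (+1)
site 2, node GY: G={G} ∪ Y={A} → {A,G} (+1)
site 2, node FGOY: FO={A,T} ∩ GY={A,G} → {A} (+0)
site 2, node TZ: T={G} ∪ Z={C} → {C,G} (+1)
site 2, node HTZ: H={A} ∪ TZ={C,G} → {A,C,G} (+1)
site 2, node FGHOTYZ: FGOY={A} ∩ HTZ={A,C,G} → {A} (+0)
site 3, node FO: F={A} ∪ O={C} → {A,C} (+1)
site 3, node GY: G={T} ∪ Y={G} → {G,T} (+1)
site 3, node FGOY: FO={A,C} ∪ GY={G,T} → {A,C,G,T} (+1)
site 3, node TZ: T={G} ∪ Z={T} → {G,T} (+1)
site 3, node HTZ: H={A} ∪ TZ={G,T} → {A,G,T} (+1)
site 3, node FGHOTYZ: FGOY={A,C,G,T} ∩ HTZ={A,G,T} → {A,G,T} (+0)
per-site changes: [3, 4, 4, 5]; total = 16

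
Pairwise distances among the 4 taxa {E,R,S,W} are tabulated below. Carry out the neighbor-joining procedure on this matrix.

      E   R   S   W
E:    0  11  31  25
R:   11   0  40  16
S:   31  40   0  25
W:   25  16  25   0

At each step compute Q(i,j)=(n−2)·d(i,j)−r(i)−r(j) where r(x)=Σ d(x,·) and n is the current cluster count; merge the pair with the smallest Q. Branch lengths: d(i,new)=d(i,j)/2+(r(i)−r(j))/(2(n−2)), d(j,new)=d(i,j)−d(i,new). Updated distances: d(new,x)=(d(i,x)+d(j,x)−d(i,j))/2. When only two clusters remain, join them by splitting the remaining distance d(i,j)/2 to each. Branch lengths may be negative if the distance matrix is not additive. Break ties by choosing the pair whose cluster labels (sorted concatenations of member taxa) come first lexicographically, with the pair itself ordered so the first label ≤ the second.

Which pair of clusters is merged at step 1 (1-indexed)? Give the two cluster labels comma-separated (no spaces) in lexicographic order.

E,R

1. join E+R (d=11, Q=-112) ⇒ ER; edges |E|=11/2, |R|=11/2
  updated: d(ER,S)=30, d(ER,W)=15
2. join ER+S (d=30, Q=-70) ⇒ ERS; edges |ER|=10, |S|=20
  updated: d(ERS,W)=5
3. join ERS+W (d=5) ⇒ ERSW; edges |ERS|=5/2, |W|=5/2
final tree: (((E:11/2,R:11/2):10,S:20):5/2,W:5/2)
total length: 46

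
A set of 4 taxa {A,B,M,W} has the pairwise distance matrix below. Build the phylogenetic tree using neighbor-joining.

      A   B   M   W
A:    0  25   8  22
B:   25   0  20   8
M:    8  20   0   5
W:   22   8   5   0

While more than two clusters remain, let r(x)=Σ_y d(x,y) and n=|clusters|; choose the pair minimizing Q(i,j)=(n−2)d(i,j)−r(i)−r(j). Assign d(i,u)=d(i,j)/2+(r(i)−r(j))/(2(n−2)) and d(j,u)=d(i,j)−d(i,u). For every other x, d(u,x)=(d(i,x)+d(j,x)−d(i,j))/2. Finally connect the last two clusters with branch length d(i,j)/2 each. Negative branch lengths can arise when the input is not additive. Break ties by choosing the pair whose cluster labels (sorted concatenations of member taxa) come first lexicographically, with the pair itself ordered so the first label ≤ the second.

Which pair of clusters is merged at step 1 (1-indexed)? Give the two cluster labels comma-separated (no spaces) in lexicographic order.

1. join A+M (d=8, Q=-72) ⇒ AM; edges |A|=19/2, |M|=-3/2
  updated: d(AM,B)=37/2, d(AM,W)=19/2
2. join AM+B (d=37/2, Q=-36) ⇒ ABM; edges |AM|=10, |B|=17/2
  updated: d(ABM,W)=-1/2
3. join ABM+W (d=-1/2) ⇒ ABMW; edges |ABM|=-1/4, |W|=-1/4
final tree: (((A:19/2,M:-3/2):10,B:17/2):-1/4,W:-1/4)
total length: 26

A,M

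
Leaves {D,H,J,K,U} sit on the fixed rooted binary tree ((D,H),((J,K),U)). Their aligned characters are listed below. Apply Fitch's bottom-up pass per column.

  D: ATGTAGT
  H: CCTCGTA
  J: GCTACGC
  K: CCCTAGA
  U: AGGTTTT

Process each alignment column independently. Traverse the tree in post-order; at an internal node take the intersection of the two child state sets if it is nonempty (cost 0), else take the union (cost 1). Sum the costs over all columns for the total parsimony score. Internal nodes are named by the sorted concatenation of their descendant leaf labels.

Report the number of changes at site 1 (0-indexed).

2

DH@0: {A} ∪ {C} = {A,C} (union, +1)
JK@0: {G} ∪ {C} = {C,G} (union, +1)
JKU@0: {C,G} ∪ {A} = {A,C,G} (union, +1)
DHJKU@0: {A,C} ∩ {A,C,G} = {A,C} (intersection, +0)
DH@1: {T} ∪ {C} = {C,T} (union, +1)
JK@1: {C} ∩ {C} = {C} (intersection, +0)
JKU@1: {C} ∪ {G} = {C,G} (union, +1)
DHJKU@1: {C,T} ∩ {C,G} = {C} (intersection, +0)
DH@2: {G} ∪ {T} = {G,T} (union, +1)
JK@2: {T} ∪ {C} = {C,T} (union, +1)
JKU@2: {C,T} ∪ {G} = {C,G,T} (union, +1)
DHJKU@2: {G,T} ∩ {C,G,T} = {G,T} (intersection, +0)
DH@3: {T} ∪ {C} = {C,T} (union, +1)
JK@3: {A} ∪ {T} = {A,T} (union, +1)
JKU@3: {A,T} ∩ {T} = {T} (intersection, +0)
DHJKU@3: {C,T} ∩ {T} = {T} (intersection, +0)
DH@4: {A} ∪ {G} = {A,G} (union, +1)
JK@4: {C} ∪ {A} = {A,C} (union, +1)
JKU@4: {A,C} ∪ {T} = {A,C,T} (union, +1)
DHJKU@4: {A,G} ∩ {A,C,T} = {A} (intersection, +0)
DH@5: {G} ∪ {T} = {G,T} (union, +1)
JK@5: {G} ∩ {G} = {G} (intersection, +0)
JKU@5: {G} ∪ {T} = {G,T} (union, +1)
DHJKU@5: {G,T} ∩ {G,T} = {G,T} (intersection, +0)
DH@6: {T} ∪ {A} = {A,T} (union, +1)
JK@6: {C} ∪ {A} = {A,C} (union, +1)
JKU@6: {A,C} ∪ {T} = {A,C,T} (union, +1)
DHJKU@6: {A,T} ∩ {A,C,T} = {A,T} (intersection, +0)
per-site changes: [3, 2, 3, 2, 3, 2, 3]; total = 18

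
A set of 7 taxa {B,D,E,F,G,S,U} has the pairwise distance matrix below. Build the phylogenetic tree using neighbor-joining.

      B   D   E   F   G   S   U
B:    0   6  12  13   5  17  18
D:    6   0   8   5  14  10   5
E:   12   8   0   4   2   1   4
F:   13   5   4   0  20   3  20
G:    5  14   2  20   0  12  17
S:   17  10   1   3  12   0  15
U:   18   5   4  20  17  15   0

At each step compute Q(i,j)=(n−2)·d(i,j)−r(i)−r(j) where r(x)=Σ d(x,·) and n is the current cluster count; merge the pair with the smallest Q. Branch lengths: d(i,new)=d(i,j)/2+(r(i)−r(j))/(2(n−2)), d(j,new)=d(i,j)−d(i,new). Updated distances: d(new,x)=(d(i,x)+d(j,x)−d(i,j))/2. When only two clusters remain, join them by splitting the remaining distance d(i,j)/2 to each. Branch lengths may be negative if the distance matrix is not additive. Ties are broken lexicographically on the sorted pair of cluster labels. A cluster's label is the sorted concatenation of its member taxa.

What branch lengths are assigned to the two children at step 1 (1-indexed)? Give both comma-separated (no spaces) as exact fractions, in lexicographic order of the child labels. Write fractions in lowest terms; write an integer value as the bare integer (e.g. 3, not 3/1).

13/5,12/5

1. join B+G (d=5, Q=-116) ⇒ BG; edges |B|=13/5, |G|=12/5
  updated: d(BG,D)=15/2, d(BG,E)=9/2, d(BG,F)=14, d(BG,S)=12, d(BG,U)=15
2. join F+S (d=3, Q=-75) ⇒ FS; edges |F|=17/8, |S|=7/8
  updated: d(BG,FS)=23/2, d(D,FS)=6, d(E,FS)=1, d(FS,U)=16
3. join D+U (d=5, Q=-103/2) ⇒ DU; edges |D|=1/4, |U|=19/4
  updated: d(BG,DU)=35/4, d(DU,E)=7/2, d(DU,FS)=17/2
4. join BG+DU (d=35/4, Q=-28) ⇒ BDGU; edges |BG|=43/8, |DU|=27/8
  updated: d(BDGU,E)=-3/8, d(BDGU,FS)=45/8
5. join BDGU+E (d=-3/8, Q=-25/4) ⇒ BDEGU; edges |BDGU|=17/8, |E|=-5/2
  updated: d(BDEGU,FS)=7/2
6. join BDEGU+FS (d=7/2) ⇒ BDEFGSU; edges |BDEGU|=7/4, |FS|=7/4
final tree: ((((B:13/5,G:12/5):43/8,(D:1/4,U:19/4):27/8):17/8,E:-5/2):7/4,(F:17/8,S:7/8):7/4)
total length: 199/8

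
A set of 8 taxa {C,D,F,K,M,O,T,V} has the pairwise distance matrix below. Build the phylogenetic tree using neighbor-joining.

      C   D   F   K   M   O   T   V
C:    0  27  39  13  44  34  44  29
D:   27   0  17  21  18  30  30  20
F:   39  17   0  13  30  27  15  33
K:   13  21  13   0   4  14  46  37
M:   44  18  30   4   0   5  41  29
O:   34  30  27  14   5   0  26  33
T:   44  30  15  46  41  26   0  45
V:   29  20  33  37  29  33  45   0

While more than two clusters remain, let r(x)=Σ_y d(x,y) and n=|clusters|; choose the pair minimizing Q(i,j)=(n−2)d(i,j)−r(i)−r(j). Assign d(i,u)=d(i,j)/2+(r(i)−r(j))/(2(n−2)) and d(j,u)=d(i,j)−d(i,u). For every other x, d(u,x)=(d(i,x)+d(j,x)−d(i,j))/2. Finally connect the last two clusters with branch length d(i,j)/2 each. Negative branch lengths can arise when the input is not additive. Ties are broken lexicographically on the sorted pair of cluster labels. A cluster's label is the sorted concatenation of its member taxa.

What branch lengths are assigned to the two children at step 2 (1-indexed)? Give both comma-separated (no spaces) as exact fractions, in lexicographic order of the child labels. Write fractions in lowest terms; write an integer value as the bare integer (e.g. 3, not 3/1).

step 1: merge (F,T) at d=15, Q=-331; branch lengths F→17/12, T→163/12; new cluster FT
  updated: d(C,FT)=34, d(D,FT)=16, d(FT,K)=22, d(FT,M)=28, d(FT,O)=19, d(FT,V)=63/2
step 2: merge (M,O) at d=5, Q=-238; branch lengths M→9/5, O→16/5; new cluster MO
  updated: d(C,MO)=73/2, d(D,MO)=43/2, d(FT,MO)=21, d(K,MO)=13/2, d(MO,V)=57/2
step 3: merge (K,MO) at d=13/2, Q=-375/2; branch lengths K→23/16, MO→81/16; new cluster KMO
  updated: d(C,KMO)=43/2, d(D,KMO)=18, d(FT,KMO)=73/4, d(KMO,V)=59/2
step 4: merge (C,V) at d=29, Q=-269/2; branch lengths C→59/4, V→57/4; new cluster CV
  updated: d(CV,D)=9, d(CV,FT)=73/4, d(CV,KMO)=11
step 5: merge (CV,KMO) at d=11, Q=-127/2; branch lengths CV→13/4, KMO→31/4; new cluster CKMOV
  updated: d(CKMOV,D)=8, d(CKMOV,FT)=51/4
step 6: merge (CKMOV,D) at d=8, Q=-147/4; branch lengths CKMOV→19/8, D→45/8; new cluster CDKMOV
  updated: d(CDKMOV,FT)=83/8
step 7: merge (CDKMOV,FT) at d=83/8; branch lengths CDKMOV→83/16, FT→83/16; new cluster CDFKMOTV
final tree: ((((C:59/4,V:57/4):13/4,(K:23/16,(M:9/5,O:16/5):81/16):31/4):19/8,D:45/8):83/16,(F:17/12,T:163/12):83/16)
total length: 679/8

9/5,16/5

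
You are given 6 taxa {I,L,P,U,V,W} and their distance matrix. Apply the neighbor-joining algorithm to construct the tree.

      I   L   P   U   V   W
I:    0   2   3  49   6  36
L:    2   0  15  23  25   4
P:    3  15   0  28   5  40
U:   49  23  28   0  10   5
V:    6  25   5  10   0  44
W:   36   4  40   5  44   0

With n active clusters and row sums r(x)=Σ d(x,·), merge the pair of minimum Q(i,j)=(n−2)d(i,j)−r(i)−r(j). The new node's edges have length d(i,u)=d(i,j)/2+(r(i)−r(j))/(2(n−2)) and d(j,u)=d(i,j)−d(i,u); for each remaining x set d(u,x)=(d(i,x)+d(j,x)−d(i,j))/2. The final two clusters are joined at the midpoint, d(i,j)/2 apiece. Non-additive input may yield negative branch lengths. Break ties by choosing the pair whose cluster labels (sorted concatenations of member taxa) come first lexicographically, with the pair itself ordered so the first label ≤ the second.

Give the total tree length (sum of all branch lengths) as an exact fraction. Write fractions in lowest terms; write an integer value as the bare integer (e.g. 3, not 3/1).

step 1: merge (U,W) at d=5, Q=-224; branch lengths U→3/4, W→17/4; new cluster UW
  updated: d(I,UW)=40, d(L,UW)=11, d(P,UW)=63/2, d(UW,V)=49/2
step 2: merge (L,UW) at d=11, Q=-127; branch lengths L→-7/2, UW→29/2; new cluster LUW
  updated: d(I,LUW)=31/2, d(LUW,P)=71/4, d(LUW,V)=77/4
step 3: merge (I,LUW) at d=31/2, Q=-46; branch lengths I→3/4, LUW→59/4; new cluster ILUW
  updated: d(ILUW,P)=21/8, d(ILUW,V)=39/8
step 4: merge (ILUW,P) at d=21/8, Q=-25/2; branch lengths ILUW→5/4, P→11/8; new cluster ILPUW
  updated: d(ILPUW,V)=29/8
step 5: merge (ILPUW,V) at d=29/8; branch lengths ILPUW→29/16, V→29/16; new cluster ILPUVW
final tree: (((I:3/4,(L:-7/2,(U:3/4,W:17/4):29/2):59/4):5/4,P:11/8):29/16,V:29/16)
total length: 151/4

151/4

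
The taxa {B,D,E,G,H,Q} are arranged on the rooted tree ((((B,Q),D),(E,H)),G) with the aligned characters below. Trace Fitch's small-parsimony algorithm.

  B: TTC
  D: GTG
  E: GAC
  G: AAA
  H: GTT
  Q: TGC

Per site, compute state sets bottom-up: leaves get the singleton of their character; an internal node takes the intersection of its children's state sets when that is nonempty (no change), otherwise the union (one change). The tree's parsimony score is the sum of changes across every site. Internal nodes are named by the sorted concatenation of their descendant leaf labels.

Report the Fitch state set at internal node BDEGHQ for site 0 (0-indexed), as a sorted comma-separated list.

[col 0] BQ: children B:{T}, Q:{T} ∩→ {T}; cost 0
[col 0] BDQ: children BQ:{T}, D:{G} ∪→ {G,T}; cost 1
[col 0] EH: children E:{G}, H:{G} ∩→ {G}; cost 0
[col 0] BDEHQ: children BDQ:{G,T}, EH:{G} ∩→ {G}; cost 0
[col 0] BDEGHQ: children BDEHQ:{G}, G:{A} ∪→ {A,G}; cost 1
[col 1] BQ: children B:{T}, Q:{G} ∪→ {G,T}; cost 1
[col 1] BDQ: children BQ:{G,T}, D:{T} ∩→ {T}; cost 0
[col 1] EH: children E:{A}, H:{T} ∪→ {A,T}; cost 1
[col 1] BDEHQ: children BDQ:{T}, EH:{A,T} ∩→ {T}; cost 0
[col 1] BDEGHQ: children BDEHQ:{T}, G:{A} ∪→ {A,T}; cost 1
[col 2] BQ: children B:{C}, Q:{C} ∩→ {C}; cost 0
[col 2] BDQ: children BQ:{C}, D:{G} ∪→ {C,G}; cost 1
[col 2] EH: children E:{C}, H:{T} ∪→ {C,T}; cost 1
[col 2] BDEHQ: children BDQ:{C,G}, EH:{C,T} ∩→ {C}; cost 0
[col 2] BDEGHQ: children BDEHQ:{C}, G:{A} ∪→ {A,C}; cost 1
per-site changes: [2, 3, 3]; total = 8

A,G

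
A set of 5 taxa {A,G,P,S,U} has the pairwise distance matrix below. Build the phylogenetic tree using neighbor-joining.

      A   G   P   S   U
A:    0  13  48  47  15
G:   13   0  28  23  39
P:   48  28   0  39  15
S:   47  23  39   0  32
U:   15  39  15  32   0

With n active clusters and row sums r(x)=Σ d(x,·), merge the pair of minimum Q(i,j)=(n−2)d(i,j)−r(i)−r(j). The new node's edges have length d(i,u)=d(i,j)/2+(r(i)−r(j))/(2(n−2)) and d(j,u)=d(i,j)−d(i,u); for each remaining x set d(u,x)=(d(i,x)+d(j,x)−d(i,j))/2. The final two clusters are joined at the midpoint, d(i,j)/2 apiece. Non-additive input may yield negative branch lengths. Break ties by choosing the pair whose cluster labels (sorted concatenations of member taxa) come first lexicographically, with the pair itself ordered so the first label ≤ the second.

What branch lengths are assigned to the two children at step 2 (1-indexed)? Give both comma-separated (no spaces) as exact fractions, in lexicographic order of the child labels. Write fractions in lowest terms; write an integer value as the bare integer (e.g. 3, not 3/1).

step 1: merge (A,G) at d=13, Q=-187; branch lengths A→59/6, G→19/6; new cluster AG
  updated: d(AG,P)=63/2, d(AG,S)=57/2, d(AG,U)=41/2
step 2: merge (AG,S) at d=57/2, Q=-123; branch lengths AG→19/2, S→19; new cluster AGS
  updated: d(AGS,P)=21, d(AGS,U)=12
step 3: merge (AGS,P) at d=21, Q=-48; branch lengths AGS→9, P→12; new cluster AGPS
  updated: d(AGPS,U)=3
step 4: merge (AGPS,U) at d=3; branch lengths AGPS→3/2, U→3/2; new cluster AGPSU
final tree: ((((A:59/6,G:19/6):19/2,S:19):9,P:12):3/2,U:3/2)
total length: 131/2

19/2,19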